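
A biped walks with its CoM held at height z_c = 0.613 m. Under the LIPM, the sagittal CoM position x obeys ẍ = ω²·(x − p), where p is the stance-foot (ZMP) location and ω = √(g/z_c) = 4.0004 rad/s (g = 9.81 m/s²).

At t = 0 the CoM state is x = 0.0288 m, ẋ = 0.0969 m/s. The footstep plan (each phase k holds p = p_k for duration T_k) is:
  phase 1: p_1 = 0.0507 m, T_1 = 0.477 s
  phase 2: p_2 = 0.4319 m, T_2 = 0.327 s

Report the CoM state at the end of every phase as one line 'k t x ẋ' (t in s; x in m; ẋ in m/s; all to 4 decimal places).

1 0.4770 0.0551 0.0450
2 0.8040 -0.2967 -2.4949

phase 1: p=0.0507, T=0.477, ωT=1.908191, cosh=3.444615, sinh=3.296267; start (x,ẋ)=(0.028800, 0.096900) → end (x,ẋ)=(0.055107, 0.045001)
phase 2: p=0.4319, T=0.327, ωT=1.308131, cosh=1.984789, sinh=1.714464; start (x,ẋ)=(0.055107, 0.045001) → end (x,ẋ)=(-0.296668, -2.494932)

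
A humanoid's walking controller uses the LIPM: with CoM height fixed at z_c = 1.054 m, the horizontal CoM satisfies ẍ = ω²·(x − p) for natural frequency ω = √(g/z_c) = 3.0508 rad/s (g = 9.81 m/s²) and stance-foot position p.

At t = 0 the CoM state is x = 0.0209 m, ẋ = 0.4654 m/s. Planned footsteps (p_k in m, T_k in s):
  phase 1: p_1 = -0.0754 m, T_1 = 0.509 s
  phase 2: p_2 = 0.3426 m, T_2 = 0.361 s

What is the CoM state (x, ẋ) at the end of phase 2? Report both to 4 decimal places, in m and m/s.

phase 1: p=-0.0754, T=0.509, ωT=1.552857, cosh=2.468297, sinh=2.256654; start (x,ẋ)=(0.020900, 0.465400) → end (x,ẋ)=(0.506550, 1.811732)
phase 2: p=0.3426, T=0.361, ωT=1.101339, cosh=1.670308, sinh=1.337882; start (x,ẋ)=(0.506550, 1.811732) → end (x,ẋ)=(1.410955, 3.695331)

x = 1.4110, ẋ = 3.6953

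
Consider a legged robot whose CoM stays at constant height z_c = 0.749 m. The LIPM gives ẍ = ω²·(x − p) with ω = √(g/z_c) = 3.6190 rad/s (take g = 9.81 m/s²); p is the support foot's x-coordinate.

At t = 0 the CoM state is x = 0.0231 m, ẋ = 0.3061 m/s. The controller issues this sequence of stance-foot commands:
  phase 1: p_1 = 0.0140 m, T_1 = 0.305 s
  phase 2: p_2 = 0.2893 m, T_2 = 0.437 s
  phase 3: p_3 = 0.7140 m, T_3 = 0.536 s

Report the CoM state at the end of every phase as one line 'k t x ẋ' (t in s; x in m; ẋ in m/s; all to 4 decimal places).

1 0.3050 0.1427 0.5565
2 0.7420 0.2759 0.1752
3 1.2780 -0.6765 -4.7791

phase 1: p=0.0140, T=0.305, ωT=1.103795, cosh=1.673599, sinh=1.341989; start (x,ẋ)=(0.023100, 0.306100) → end (x,ẋ)=(0.142737, 0.556484)
phase 2: p=0.2893, T=0.437, ωT=1.581503, cosh=2.533962, sinh=2.328296; start (x,ẋ)=(0.142737, 0.556484) → end (x,ẋ)=(0.275931, 0.175155)
phase 3: p=0.7140, T=0.536, ωT=1.939784, cosh=3.550492, sinh=3.406757; start (x,ẋ)=(0.275931, 0.175155) → end (x,ẋ)=(-0.676476, -4.779085)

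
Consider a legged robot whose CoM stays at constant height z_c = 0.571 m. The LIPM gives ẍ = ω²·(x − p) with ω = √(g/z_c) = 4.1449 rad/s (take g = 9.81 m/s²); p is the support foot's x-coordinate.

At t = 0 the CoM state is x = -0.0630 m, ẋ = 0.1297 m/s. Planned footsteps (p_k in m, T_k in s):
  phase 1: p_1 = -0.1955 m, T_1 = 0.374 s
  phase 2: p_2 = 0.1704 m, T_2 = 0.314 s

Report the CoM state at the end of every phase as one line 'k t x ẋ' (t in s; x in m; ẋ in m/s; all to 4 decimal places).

phase 1: p=-0.1955, T=0.374, ωT=1.550193, cosh=2.462292, sinh=2.250085; start (x,ẋ)=(-0.063000, 0.129700) → end (x,ẋ)=(0.201162, 1.555104)
phase 2: p=0.1704, T=0.314, ωT=1.301499, cosh=1.973462, sinh=1.701338; start (x,ẋ)=(0.201162, 1.555104) → end (x,ẋ)=(0.869425, 3.285870)

1 0.3740 0.2012 1.5551
2 0.6880 0.8694 3.2859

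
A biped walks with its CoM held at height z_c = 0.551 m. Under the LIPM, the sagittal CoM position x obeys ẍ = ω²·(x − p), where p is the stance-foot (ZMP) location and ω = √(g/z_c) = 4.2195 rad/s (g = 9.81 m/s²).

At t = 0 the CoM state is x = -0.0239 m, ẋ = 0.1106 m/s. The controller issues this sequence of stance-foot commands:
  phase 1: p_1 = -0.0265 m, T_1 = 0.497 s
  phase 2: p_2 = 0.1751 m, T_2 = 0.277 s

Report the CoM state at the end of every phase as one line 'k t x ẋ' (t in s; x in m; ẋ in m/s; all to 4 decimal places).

phase 1: p=-0.0265, T=0.497, ωT=2.097091, cosh=4.132633, sinh=4.009820; start (x,ẋ)=(-0.023900, 0.110600) → end (x,ẋ)=(0.089349, 0.501060)
phase 2: p=0.1751, T=0.277, ωT=1.168802, cosh=1.764436, sinh=1.453697; start (x,ẋ)=(0.089349, 0.501060) → end (x,ẋ)=(0.196422, 0.358101)

1 0.4970 0.0893 0.5011
2 0.7740 0.1964 0.3581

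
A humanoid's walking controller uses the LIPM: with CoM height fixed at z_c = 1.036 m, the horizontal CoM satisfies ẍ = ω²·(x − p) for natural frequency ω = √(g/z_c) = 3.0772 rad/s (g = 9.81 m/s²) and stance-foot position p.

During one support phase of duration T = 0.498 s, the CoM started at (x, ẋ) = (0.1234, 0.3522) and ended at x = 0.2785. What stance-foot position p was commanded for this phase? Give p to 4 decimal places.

ωT = 3.0772·0.498 = 1.532446; cosh(ωT) = 2.422746, sinh(ωT) = 2.206739
x(T) = p + (x₀−p)·cosh(ωT) + (ẋ₀/ω)·sinh(ωT) ⇒ p·(1 − cosh) = x(T) − x₀·cosh − (ẋ₀/ω)·sinh
numerator   = 0.2785 − (0.1234)·2.422746 − (0.3522/3.0772)·2.206739 = -0.273038
denominator = 1 − 2.422746 = -1.422746
p = -0.273038 / -1.422746 = 0.1919

p = 0.1919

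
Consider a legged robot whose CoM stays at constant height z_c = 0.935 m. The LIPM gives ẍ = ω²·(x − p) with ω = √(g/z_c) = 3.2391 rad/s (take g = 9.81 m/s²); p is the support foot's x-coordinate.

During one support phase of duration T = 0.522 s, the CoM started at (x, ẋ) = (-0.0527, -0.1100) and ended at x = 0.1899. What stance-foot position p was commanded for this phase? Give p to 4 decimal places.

p = -0.2365

ωT = 3.2391·0.522 = 1.690810; cosh(ωT) = 2.804122, sinh(ωT) = 2.619752
x(T) = p + (x₀−p)·cosh(ωT) + (ẋ₀/ω)·sinh(ωT) ⇒ p·(1 − cosh) = x(T) − x₀·cosh − (ẋ₀/ω)·sinh
numerator   = 0.1899 − (-0.0527)·2.804122 − (-0.1100/3.2391)·2.619752 = 0.426644
denominator = 1 − 2.804122 = -1.804122
p = 0.426644 / -1.804122 = -0.2365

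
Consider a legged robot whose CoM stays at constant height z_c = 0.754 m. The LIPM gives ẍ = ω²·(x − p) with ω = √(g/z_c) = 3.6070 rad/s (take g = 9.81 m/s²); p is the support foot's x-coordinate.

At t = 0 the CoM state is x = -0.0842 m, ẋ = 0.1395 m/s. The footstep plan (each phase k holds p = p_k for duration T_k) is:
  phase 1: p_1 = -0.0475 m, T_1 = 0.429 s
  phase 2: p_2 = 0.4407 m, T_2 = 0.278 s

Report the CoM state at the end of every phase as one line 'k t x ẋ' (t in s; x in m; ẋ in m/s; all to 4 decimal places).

1 0.4290 -0.0509 0.0457
2 0.7070 -0.3045 -2.0207

phase 1: p=-0.0475, T=0.429, ωT=1.547403, cosh=2.456025, sinh=2.243225; start (x,ẋ)=(-0.084200, 0.139500) → end (x,ẋ)=(-0.050880, 0.045664)
phase 2: p=0.4407, T=0.278, ωT=1.002746, cosh=1.546314, sinh=1.179443; start (x,ẋ)=(-0.050880, 0.045664) → end (x,ẋ)=(-0.304505, -2.020693)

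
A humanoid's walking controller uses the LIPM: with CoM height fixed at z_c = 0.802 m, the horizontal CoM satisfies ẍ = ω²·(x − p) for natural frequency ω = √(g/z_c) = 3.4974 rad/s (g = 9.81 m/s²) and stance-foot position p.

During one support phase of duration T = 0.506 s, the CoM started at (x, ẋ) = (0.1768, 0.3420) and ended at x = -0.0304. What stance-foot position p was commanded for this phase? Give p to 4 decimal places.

p = 0.4173

ωT = 3.4974·0.506 = 1.769684; cosh(ωT) = 3.019694, sinh(ωT) = 2.849307
x(T) = p + (x₀−p)·cosh(ωT) + (ẋ₀/ω)·sinh(ωT) ⇒ p·(1 − cosh) = x(T) − x₀·cosh − (ẋ₀/ω)·sinh
numerator   = -0.0304 − (0.1768)·3.019694 − (0.3420/3.4974)·2.849307 = -0.842907
denominator = 1 − 3.019694 = -2.019694
p = -0.842907 / -2.019694 = 0.4173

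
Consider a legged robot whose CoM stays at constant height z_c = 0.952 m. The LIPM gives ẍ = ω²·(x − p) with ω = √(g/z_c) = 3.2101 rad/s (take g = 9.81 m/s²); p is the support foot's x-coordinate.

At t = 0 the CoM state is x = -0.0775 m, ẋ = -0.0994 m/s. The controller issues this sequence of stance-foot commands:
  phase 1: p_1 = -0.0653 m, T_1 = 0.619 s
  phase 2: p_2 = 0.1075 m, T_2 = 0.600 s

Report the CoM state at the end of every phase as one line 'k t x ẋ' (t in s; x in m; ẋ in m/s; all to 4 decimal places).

phase 1: p=-0.0653, T=0.619, ωT=1.987052, cosh=3.715549, sinh=3.578450; start (x,ẋ)=(-0.077500, -0.099400) → end (x,ẋ)=(-0.221436, -0.509469)
phase 2: p=0.1075, T=0.600, ωT=1.926060, cosh=3.504070, sinh=3.358349; start (x,ẋ)=(-0.221436, -0.509469) → end (x,ẋ)=(-1.578111, -5.331350)

1 0.6190 -0.2214 -0.5095
2 1.2190 -1.5781 -5.3314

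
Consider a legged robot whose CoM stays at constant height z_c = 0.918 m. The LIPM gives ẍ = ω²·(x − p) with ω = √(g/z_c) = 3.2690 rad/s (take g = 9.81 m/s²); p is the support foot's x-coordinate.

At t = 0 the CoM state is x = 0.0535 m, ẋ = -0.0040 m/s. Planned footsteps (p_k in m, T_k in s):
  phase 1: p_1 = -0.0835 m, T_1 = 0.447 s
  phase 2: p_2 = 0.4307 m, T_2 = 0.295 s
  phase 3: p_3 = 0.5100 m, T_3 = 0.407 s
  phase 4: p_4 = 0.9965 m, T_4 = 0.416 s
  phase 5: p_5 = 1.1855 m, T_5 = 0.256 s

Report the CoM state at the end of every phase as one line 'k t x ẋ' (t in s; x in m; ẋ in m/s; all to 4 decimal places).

1 0.4470 0.2252 0.9044
2 0.7420 0.4321 0.6056
3 1.1490 0.6784 0.7777
4 1.5650 0.7689 -0.2776
5 1.8210 0.5346 -1.6582

phase 1: p=-0.0835, T=0.447, ωT=1.461243, cosh=2.271631, sinh=2.039684; start (x,ẋ)=(0.053500, -0.004000) → end (x,ẋ)=(0.225218, 0.904392)
phase 2: p=0.4307, T=0.295, ωT=0.964355, cosh=1.502162, sinh=1.120933; start (x,ẋ)=(0.225218, 0.904392) → end (x,ẋ)=(0.432146, 0.605588)
phase 3: p=0.5100, T=0.407, ωT=1.330483, cosh=2.023610, sinh=1.759260; start (x,ẋ)=(0.432146, 0.605588) → end (x,ẋ)=(0.678361, 0.777737)
phase 4: p=0.9965, T=0.416, ωT=1.359904, cosh=2.076252, sinh=1.819567; start (x,ẋ)=(0.678361, 0.777737) → end (x,ẋ)=(0.768861, -0.277566)
phase 5: p=1.1855, T=0.256, ωT=0.836864, cosh=1.371090, sinh=0.938024; start (x,ẋ)=(0.768861, -0.277566) → end (x,ẋ)=(0.534604, -1.658150)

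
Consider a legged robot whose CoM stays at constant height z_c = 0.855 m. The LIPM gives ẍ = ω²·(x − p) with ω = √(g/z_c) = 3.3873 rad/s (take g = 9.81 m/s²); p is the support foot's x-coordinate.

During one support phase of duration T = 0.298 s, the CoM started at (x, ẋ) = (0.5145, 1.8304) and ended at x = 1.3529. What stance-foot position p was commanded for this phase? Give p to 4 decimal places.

ωT = 3.3873·0.298 = 1.009415; cosh(ωT) = 1.554214, sinh(ωT) = 1.189782
x(T) = p + (x₀−p)·cosh(ωT) + (ẋ₀/ω)·sinh(ωT) ⇒ p·(1 − cosh) = x(T) − x₀·cosh − (ẋ₀/ω)·sinh
numerator   = 1.3529 − (0.5145)·1.554214 − (1.8304/3.3873)·1.189782 = -0.089667
denominator = 1 − 1.554214 = -0.554214
p = -0.089667 / -0.554214 = 0.1618

p = 0.1618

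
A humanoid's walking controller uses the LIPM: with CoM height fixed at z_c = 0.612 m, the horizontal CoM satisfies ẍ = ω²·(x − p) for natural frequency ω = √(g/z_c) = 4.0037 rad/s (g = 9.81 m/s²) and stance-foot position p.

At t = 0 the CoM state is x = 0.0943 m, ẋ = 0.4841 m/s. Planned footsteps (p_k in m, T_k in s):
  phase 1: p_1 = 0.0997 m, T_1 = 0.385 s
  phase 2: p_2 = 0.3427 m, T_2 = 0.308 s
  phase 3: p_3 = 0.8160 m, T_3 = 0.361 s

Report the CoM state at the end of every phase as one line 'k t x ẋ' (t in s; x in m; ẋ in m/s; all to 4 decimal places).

1 0.3850 0.3560 1.1343
2 0.6930 0.8123 2.1952
3 1.0540 1.9064 4.8864

phase 1: p=0.0997, T=0.385, ωT=1.541425, cosh=2.442658, sinh=2.228582; start (x,ẋ)=(0.094300, 0.484100) → end (x,ẋ)=(0.355975, 1.134309)
phase 2: p=0.3427, T=0.308, ωT=1.233140, cosh=1.861682, sinh=1.570306; start (x,ẋ)=(0.355975, 1.134309) → end (x,ẋ)=(0.812304, 2.195180)
phase 3: p=0.8160, T=0.361, ωT=1.445336, cosh=2.239472, sinh=2.003805; start (x,ẋ)=(0.812304, 2.195180) → end (x,ẋ)=(1.906385, 4.886393)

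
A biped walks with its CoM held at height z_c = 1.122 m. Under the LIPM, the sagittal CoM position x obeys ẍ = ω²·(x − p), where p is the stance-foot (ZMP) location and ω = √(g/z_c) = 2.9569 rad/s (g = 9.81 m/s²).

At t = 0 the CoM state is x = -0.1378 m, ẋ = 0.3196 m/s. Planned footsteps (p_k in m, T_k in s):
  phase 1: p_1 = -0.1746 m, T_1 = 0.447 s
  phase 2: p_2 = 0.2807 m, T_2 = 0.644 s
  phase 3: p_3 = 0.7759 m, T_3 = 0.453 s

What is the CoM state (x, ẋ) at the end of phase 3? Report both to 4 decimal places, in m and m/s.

x = 0.8845, ẋ = 0.7594

phase 1: p=-0.1746, T=0.447, ωT=1.321734, cosh=2.008296, sinh=1.741623; start (x,ẋ)=(-0.137800, 0.319600) → end (x,ẋ)=(0.087551, 0.831364)
phase 2: p=0.2807, T=0.644, ωT=1.904244, cosh=3.431631, sinh=3.282696; start (x,ẋ)=(0.087551, 0.831364) → end (x,ẋ)=(0.540848, 0.978112)
phase 3: p=0.7759, T=0.453, ωT=1.339476, cosh=2.039512, sinh=1.777529; start (x,ẋ)=(0.540848, 0.978112) → end (x,ẋ)=(0.884497, 0.759443)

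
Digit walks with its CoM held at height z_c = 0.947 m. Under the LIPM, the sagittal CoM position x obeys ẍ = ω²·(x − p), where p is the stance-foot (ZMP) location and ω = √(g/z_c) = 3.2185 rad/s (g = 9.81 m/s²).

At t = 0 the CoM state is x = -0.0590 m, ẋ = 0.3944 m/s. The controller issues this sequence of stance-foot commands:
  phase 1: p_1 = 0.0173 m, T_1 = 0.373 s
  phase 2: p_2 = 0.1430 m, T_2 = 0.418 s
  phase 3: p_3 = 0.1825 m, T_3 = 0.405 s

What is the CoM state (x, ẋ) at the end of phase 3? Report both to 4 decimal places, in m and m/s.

x = 0.2951, ẋ = 0.4392

phase 1: p=0.0173, T=0.373, ωT=1.200500, cosh=1.811411, sinh=1.510368; start (x,ẋ)=(-0.059000, 0.394400) → end (x,ẋ)=(0.064172, 0.343517)
phase 2: p=0.1430, T=0.418, ωT=1.345333, cosh=2.049959, sinh=1.789506; start (x,ẋ)=(0.064172, 0.343517) → end (x,ẋ)=(0.172404, 0.250185)
phase 3: p=0.1825, T=0.405, ωT=1.303493, cosh=1.976858, sinh=1.705276; start (x,ẋ)=(0.172404, 0.250185) → end (x,ẋ)=(0.295098, 0.439169)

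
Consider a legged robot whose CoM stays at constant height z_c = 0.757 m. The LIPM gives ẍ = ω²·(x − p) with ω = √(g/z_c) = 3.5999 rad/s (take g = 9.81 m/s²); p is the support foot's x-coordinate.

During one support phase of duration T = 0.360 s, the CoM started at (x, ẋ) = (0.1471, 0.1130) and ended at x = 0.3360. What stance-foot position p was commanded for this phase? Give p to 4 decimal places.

p = 0.0062

ωT = 3.5999·0.360 = 1.295964; cosh(ωT) = 1.964076, sinh(ωT) = 1.690442
x(T) = p + (x₀−p)·cosh(ωT) + (ẋ₀/ω)·sinh(ωT) ⇒ p·(1 − cosh) = x(T) − x₀·cosh − (ẋ₀/ω)·sinh
numerator   = 0.3360 − (0.1471)·1.964076 − (0.1130/3.5999)·1.690442 = -0.005978
denominator = 1 − 1.964076 = -0.964076
p = -0.005978 / -0.964076 = 0.0062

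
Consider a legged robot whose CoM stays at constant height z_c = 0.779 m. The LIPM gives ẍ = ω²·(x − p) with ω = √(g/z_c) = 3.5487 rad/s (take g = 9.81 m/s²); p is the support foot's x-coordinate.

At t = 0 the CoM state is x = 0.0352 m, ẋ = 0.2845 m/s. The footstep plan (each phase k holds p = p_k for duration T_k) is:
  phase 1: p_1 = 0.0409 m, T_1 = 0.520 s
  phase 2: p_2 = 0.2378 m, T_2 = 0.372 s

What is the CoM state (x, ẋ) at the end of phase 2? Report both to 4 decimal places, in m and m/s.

phase 1: p=0.0409, T=0.520, ωT=1.845324, cosh=3.244062, sinh=3.086088; start (x,ẋ)=(0.035200, 0.284500) → end (x,ẋ)=(0.269821, 0.860512)
phase 2: p=0.2378, T=0.372, ωT=1.320116, cosh=2.005481, sinh=1.738376; start (x,ẋ)=(0.269821, 0.860512) → end (x,ẋ)=(0.723551, 1.923277)

x = 0.7236, ẋ = 1.9233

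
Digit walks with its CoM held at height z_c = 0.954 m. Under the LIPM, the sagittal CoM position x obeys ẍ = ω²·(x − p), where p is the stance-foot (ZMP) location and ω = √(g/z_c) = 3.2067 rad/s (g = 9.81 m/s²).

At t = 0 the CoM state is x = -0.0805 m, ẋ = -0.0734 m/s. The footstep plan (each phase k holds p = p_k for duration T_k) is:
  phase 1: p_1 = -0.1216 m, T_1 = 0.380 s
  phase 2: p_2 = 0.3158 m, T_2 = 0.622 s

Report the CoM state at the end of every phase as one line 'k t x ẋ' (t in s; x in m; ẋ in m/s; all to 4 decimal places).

1 0.3800 -0.0813 0.0684
2 1.0020 -1.0936 -4.3369

phase 1: p=-0.1216, T=0.380, ωT=1.218546, cosh=1.838963, sinh=1.543303; start (x,ẋ)=(-0.080500, -0.073400) → end (x,ẋ)=(-0.081344, 0.068420)
phase 2: p=0.3158, T=0.622, ωT=1.994567, cosh=3.742548, sinh=3.606475; start (x,ẋ)=(-0.081344, 0.068420) → end (x,ẋ)=(-1.093581, -4.336860)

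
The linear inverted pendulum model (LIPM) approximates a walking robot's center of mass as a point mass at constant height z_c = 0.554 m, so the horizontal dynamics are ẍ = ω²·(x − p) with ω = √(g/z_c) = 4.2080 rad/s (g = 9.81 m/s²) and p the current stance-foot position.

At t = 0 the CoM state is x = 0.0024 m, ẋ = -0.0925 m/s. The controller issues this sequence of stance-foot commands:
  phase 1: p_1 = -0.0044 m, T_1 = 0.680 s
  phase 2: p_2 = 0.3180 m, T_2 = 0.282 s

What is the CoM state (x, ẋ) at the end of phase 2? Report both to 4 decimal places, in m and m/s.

phase 1: p=-0.0044, T=0.680, ωT=2.861440, cosh=8.771938, sinh=8.714752; start (x,ẋ)=(0.002400, -0.092500) → end (x,ẋ)=(-0.136318, -0.562037)
phase 2: p=0.3180, T=0.282, ωT=1.186656, cosh=1.790674, sinh=1.485434; start (x,ẋ)=(-0.136318, -0.562037) → end (x,ẋ)=(-0.693936, -3.846232)

x = -0.6939, ẋ = -3.8462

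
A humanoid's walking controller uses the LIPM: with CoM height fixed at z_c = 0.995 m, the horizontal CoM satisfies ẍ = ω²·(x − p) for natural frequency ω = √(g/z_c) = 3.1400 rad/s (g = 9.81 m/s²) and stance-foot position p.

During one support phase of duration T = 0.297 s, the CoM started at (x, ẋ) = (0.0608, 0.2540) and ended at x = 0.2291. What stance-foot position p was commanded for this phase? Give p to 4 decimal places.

p = -0.1135

ωT = 3.1400·0.297 = 0.932580; cosh(ωT) = 1.467297, sinh(ωT) = 1.073760
x(T) = p + (x₀−p)·cosh(ωT) + (ẋ₀/ω)·sinh(ωT) ⇒ p·(1 − cosh) = x(T) − x₀·cosh − (ẋ₀/ω)·sinh
numerator   = 0.2291 − (0.0608)·1.467297 − (0.2540/3.1400)·1.073760 = 0.053030
denominator = 1 − 1.467297 = -0.467297
p = 0.053030 / -0.467297 = -0.1135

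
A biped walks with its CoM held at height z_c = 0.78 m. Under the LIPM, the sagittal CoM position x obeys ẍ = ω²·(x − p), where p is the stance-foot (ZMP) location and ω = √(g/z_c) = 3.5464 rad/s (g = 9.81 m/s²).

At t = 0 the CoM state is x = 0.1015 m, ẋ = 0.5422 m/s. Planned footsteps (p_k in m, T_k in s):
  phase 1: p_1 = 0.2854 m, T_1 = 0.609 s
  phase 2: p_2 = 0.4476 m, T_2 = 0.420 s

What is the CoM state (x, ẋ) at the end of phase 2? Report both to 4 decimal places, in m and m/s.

x = -0.5309, ẋ = -3.3093

phase 1: p=0.2854, T=0.609, ωT=2.159758, cosh=4.392195, sinh=4.276841; start (x,ẋ)=(0.101500, 0.542200) → end (x,ẋ)=(0.131551, -0.407835)
phase 2: p=0.4476, T=0.420, ωT=1.489488, cosh=2.330156, sinh=2.104668; start (x,ẋ)=(0.131551, -0.407835) → end (x,ẋ)=(-0.530881, -3.309310)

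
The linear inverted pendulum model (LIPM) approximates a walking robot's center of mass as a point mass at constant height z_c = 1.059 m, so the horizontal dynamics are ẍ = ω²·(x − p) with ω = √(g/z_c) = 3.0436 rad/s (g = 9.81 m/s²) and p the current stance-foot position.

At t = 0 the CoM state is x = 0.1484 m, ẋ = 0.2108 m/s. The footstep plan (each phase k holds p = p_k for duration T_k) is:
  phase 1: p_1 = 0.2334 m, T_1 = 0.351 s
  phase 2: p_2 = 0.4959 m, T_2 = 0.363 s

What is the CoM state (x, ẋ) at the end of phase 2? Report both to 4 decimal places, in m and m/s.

phase 1: p=0.2334, T=0.351, ωT=1.068304, cosh=1.627014, sinh=1.283424; start (x,ẋ)=(0.148400, 0.210800) → end (x,ẋ)=(0.183994, 0.010945)
phase 2: p=0.4959, T=0.363, ωT=1.104827, cosh=1.674985, sinh=1.343717; start (x,ẋ)=(0.183994, 0.010945) → end (x,ẋ)=(-0.021706, -1.257281)

x = -0.0217, ẋ = -1.2573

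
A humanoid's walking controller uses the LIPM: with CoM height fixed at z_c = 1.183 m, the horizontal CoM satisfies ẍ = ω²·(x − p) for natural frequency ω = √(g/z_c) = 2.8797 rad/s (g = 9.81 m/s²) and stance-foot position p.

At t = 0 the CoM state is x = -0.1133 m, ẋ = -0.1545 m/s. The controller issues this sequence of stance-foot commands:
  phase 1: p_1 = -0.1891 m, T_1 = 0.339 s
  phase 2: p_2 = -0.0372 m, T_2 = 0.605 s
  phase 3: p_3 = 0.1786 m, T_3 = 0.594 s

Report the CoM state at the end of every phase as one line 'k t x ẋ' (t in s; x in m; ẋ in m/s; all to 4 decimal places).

phase 1: p=-0.1891, T=0.339, ωT=0.976218, cosh=1.515566, sinh=1.138833; start (x,ẋ)=(-0.113300, -0.154500) → end (x,ẋ)=(-0.135320, 0.014431)
phase 2: p=-0.0372, T=0.605, ωT=1.742219, cosh=2.942564, sinh=2.767433; start (x,ẋ)=(-0.135320, 0.014431) → end (x,ẋ)=(-0.312056, -0.739492)
phase 3: p=0.1786, T=0.594, ωT=1.710542, cosh=2.856363, sinh=2.675595; start (x,ẋ)=(-0.312056, -0.739492) → end (x,ẋ)=(-1.909972, -5.892721)

1 0.3390 -0.1353 0.0144
2 0.9440 -0.3121 -0.7395
3 1.5380 -1.9100 -5.8927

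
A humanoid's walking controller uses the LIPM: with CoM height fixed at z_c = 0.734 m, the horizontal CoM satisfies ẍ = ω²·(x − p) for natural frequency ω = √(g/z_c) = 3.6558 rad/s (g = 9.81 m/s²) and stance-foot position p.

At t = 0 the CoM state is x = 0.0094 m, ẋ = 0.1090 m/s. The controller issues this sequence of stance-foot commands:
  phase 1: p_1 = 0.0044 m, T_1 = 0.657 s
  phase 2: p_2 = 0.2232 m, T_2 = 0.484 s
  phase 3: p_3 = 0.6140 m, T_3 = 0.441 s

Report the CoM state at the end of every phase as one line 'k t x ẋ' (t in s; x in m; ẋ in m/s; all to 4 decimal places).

phase 1: p=0.0044, T=0.657, ωT=2.401861, cosh=5.567127, sinh=5.476578; start (x,ẋ)=(0.009400, 0.109000) → end (x,ẋ)=(0.195523, 0.706923)
phase 2: p=0.2232, T=0.484, ωT=1.769407, cosh=3.018904, sinh=2.848470; start (x,ẋ)=(0.195523, 0.706923) → end (x,ẋ)=(0.690456, 1.845924)
phase 3: p=0.6140, T=0.441, ωT=1.612208, cosh=2.606658, sinh=2.407211; start (x,ẋ)=(0.690456, 1.845924) → end (x,ẋ)=(2.028769, 5.484528)

1 0.6570 0.1955 0.7069
2 1.1410 0.6905 1.8459
3 1.5820 2.0288 5.4845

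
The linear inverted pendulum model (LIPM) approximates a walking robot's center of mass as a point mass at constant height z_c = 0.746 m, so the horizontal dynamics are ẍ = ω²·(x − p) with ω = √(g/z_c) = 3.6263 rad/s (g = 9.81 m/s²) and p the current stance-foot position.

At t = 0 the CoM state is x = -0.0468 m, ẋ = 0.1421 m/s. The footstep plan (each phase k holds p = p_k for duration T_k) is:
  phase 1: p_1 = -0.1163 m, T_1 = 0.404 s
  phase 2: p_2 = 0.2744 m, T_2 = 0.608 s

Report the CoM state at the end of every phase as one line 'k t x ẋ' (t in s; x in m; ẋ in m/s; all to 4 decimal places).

phase 1: p=-0.1163, T=0.404, ωT=1.465025, cosh=2.279362, sinh=2.048290; start (x,ẋ)=(-0.046800, 0.142100) → end (x,ẋ)=(0.122380, 0.840124)
phase 2: p=0.2744, T=0.608, ωT=2.204790, cosh=4.589312, sinh=4.479039; start (x,ẋ)=(0.122380, 0.840124) → end (x,ẋ)=(0.614414, 1.386427)

1 0.4040 0.1224 0.8401
2 1.0120 0.6144 1.3864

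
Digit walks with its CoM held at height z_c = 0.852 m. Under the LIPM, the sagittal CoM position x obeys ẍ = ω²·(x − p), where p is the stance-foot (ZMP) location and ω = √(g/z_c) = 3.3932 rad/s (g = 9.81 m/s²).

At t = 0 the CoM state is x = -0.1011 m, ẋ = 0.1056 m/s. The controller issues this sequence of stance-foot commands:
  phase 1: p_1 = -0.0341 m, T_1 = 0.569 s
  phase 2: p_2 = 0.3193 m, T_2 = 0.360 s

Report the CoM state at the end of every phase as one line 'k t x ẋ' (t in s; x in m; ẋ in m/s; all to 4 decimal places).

phase 1: p=-0.0341, T=0.569, ωT=1.930731, cosh=3.519795, sinh=3.374752; start (x,ẋ)=(-0.101100, 0.105600) → end (x,ẋ)=(-0.164900, -0.395541)
phase 2: p=0.3193, T=0.360, ωT=1.221552, cosh=1.843611, sinh=1.548838; start (x,ẋ)=(-0.164900, -0.395541) → end (x,ẋ)=(-0.753923, -3.273947)

1 0.5690 -0.1649 -0.3955
2 0.9290 -0.7539 -3.2739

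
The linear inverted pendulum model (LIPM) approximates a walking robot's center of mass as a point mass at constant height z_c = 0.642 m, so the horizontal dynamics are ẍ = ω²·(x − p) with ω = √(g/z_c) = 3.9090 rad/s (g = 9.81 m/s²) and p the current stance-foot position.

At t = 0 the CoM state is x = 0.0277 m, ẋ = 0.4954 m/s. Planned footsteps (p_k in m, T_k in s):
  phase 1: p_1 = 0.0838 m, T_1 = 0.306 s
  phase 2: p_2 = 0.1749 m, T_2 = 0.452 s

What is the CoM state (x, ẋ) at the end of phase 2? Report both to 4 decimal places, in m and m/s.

x = 0.5794, ẋ = 1.6790

phase 1: p=0.0838, T=0.306, ωT=1.196154, cosh=1.804864, sinh=1.502509; start (x,ẋ)=(0.027700, 0.495400) → end (x,ẋ)=(0.172965, 0.564637)
phase 2: p=0.1749, T=0.452, ωT=1.766868, cosh=3.011681, sinh=2.840814; start (x,ẋ)=(0.172965, 0.564637) → end (x,ẋ)=(0.579414, 1.679017)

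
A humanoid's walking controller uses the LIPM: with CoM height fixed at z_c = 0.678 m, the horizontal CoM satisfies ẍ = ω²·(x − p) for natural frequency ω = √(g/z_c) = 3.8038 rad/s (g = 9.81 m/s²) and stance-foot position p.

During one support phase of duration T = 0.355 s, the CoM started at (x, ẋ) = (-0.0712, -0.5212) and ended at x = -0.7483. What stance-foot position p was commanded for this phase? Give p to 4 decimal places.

ωT = 3.8038·0.355 = 1.350349; cosh(ωT) = 2.058961, sinh(ωT) = 1.799811
x(T) = p + (x₀−p)·cosh(ωT) + (ẋ₀/ω)·sinh(ωT) ⇒ p·(1 − cosh) = x(T) − x₀·cosh − (ẋ₀/ω)·sinh
numerator   = -0.7483 − (-0.0712)·2.058961 − (-0.5212/3.8038)·1.799811 = -0.355090
denominator = 1 − 2.058961 = -1.058961
p = -0.355090 / -1.058961 = 0.3353

p = 0.3353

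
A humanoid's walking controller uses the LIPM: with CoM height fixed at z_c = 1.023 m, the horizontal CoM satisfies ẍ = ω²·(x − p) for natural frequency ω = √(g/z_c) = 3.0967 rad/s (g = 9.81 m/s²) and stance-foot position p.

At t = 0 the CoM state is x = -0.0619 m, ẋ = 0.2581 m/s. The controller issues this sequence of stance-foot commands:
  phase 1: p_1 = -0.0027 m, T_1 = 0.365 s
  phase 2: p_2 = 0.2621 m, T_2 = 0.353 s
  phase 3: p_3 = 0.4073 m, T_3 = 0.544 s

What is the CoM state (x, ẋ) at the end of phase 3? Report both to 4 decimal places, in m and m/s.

x = -1.5352, ẋ = -5.8722

phase 1: p=-0.0027, T=0.365, ωT=1.130295, cosh=1.709755, sinh=1.386817; start (x,ẋ)=(-0.061900, 0.258100) → end (x,ẋ)=(0.011669, 0.187050)
phase 2: p=0.2621, T=0.353, ωT=1.093135, cosh=1.659389, sinh=1.324225; start (x,ẋ)=(0.011669, 0.187050) → end (x,ẋ)=(-0.073475, -0.716559)
phase 3: p=0.4073, T=0.544, ωT=1.684605, cosh=2.787919, sinh=2.602401; start (x,ẋ)=(-0.073475, -0.716559) → end (x,ẋ)=(-1.535243, -5.872204)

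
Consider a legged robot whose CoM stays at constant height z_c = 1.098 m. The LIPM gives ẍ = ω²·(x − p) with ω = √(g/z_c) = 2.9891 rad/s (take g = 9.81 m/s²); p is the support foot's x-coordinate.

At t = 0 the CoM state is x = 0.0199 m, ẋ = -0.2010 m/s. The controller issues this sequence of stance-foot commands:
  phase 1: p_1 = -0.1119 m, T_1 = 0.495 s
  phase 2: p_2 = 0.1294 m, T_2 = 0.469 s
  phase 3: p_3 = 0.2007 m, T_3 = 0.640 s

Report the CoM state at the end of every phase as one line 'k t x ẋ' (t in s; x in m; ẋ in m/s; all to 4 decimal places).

phase 1: p=-0.1119, T=0.495, ωT=1.479604, cosh=2.309468, sinh=2.081740; start (x,ẋ)=(0.019900, -0.201000) → end (x,ẋ)=(0.052503, 0.355926)
phase 2: p=0.1294, T=0.469, ωT=1.401888, cosh=2.154497, sinh=1.908366; start (x,ẋ)=(0.052503, 0.355926) → end (x,ẋ)=(0.190963, 0.328197)
phase 3: p=0.2007, T=0.640, ωT=1.913024, cosh=3.460587, sinh=3.312954; start (x,ẋ)=(0.190963, 0.328197) → end (x,ẋ)=(0.530761, 1.039334)

1 0.4950 0.0525 0.3559
2 0.9640 0.1910 0.3282
3 1.6040 0.5308 1.0393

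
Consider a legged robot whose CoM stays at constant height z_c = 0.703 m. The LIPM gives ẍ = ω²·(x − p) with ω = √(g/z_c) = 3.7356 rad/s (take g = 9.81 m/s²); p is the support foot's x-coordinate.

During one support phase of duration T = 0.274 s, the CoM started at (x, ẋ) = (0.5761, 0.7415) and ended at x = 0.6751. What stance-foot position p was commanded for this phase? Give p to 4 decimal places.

p = 0.8239

ωT = 3.7356·0.274 = 1.023554; cosh(ωT) = 1.571192, sinh(ωT) = 1.211877
x(T) = p + (x₀−p)·cosh(ωT) + (ẋ₀/ω)·sinh(ωT) ⇒ p·(1 − cosh) = x(T) − x₀·cosh − (ẋ₀/ω)·sinh
numerator   = 0.6751 − (0.5761)·1.571192 − (0.7415/3.7356)·1.211877 = -0.470616
denominator = 1 − 1.571192 = -0.571192
p = -0.470616 / -0.571192 = 0.8239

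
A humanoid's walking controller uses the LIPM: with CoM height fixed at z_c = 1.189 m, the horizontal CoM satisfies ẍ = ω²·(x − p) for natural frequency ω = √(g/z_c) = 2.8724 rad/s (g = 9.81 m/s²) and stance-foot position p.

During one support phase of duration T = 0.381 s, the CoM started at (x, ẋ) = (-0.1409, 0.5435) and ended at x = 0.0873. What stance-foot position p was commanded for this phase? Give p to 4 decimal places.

ωT = 2.8724·0.381 = 1.094384; cosh(ωT) = 1.661044, sinh(ωT) = 1.326299
x(T) = p + (x₀−p)·cosh(ωT) + (ẋ₀/ω)·sinh(ωT) ⇒ p·(1 − cosh) = x(T) − x₀·cosh − (ẋ₀/ω)·sinh
numerator   = 0.0873 − (-0.1409)·1.661044 − (0.5435/2.8724)·1.326299 = 0.070386
denominator = 1 − 1.661044 = -0.661044
p = 0.070386 / -0.661044 = -0.1065

p = -0.1065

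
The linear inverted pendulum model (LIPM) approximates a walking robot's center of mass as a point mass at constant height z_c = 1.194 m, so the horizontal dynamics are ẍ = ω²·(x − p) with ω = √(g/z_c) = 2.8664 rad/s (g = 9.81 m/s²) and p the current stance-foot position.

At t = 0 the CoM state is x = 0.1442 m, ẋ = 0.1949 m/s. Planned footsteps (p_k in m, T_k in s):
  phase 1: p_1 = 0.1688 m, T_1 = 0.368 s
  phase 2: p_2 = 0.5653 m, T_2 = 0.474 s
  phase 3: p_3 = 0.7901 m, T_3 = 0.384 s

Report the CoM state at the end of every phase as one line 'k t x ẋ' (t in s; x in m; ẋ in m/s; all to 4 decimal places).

phase 1: p=0.1688, T=0.368, ωT=1.054835, cosh=1.609876, sinh=1.261626; start (x,ẋ)=(0.144200, 0.194900) → end (x,ẋ)=(0.214981, 0.224803)
phase 2: p=0.5653, T=0.474, ωT=1.358674, cosh=2.074015, sinh=1.817014; start (x,ẋ)=(0.214981, 0.224803) → end (x,ẋ)=(-0.018764, -1.358317)
phase 3: p=0.7901, T=0.384, ωT=1.100698, cosh=1.669451, sinh=1.336812; start (x,ẋ)=(-0.018764, -1.358317) → end (x,ẋ)=(-1.193741, -5.367079)

1 0.3680 0.2150 0.2248
2 0.8420 -0.0188 -1.3583
3 1.2260 -1.1937 -5.3671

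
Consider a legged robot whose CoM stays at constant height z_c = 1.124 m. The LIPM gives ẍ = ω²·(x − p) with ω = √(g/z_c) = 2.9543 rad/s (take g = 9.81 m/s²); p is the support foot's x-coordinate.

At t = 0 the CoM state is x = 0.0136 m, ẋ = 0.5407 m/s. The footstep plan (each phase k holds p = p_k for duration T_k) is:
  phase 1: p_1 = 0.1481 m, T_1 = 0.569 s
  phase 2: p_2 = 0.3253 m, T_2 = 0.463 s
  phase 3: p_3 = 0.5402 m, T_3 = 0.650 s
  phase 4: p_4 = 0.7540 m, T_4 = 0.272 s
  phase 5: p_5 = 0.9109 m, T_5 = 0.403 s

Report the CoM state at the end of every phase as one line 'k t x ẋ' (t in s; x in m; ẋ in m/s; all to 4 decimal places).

phase 1: p=0.1481, T=0.569, ωT=1.680997, cosh=2.778547, sinh=2.592359; start (x,ẋ)=(0.013600, 0.540700) → end (x,ẋ)=(0.248842, 0.472278)
phase 2: p=0.3253, T=0.463, ωT=1.367841, cosh=2.090760, sinh=1.836103; start (x,ẋ)=(0.248842, 0.472278) → end (x,ẋ)=(0.458967, 0.572683)
phase 3: p=0.5402, T=0.650, ωT=1.920295, cosh=3.484767, sinh=3.338204; start (x,ẋ)=(0.458967, 0.572683) → end (x,ẋ)=(0.904225, 1.194548)
phase 4: p=0.7540, T=0.272, ωT=0.803570, cosh=1.340614, sinh=0.892886; start (x,ẋ)=(0.904225, 1.194548) → end (x,ẋ)=(1.316426, 1.997700)
phase 5: p=0.9109, T=0.403, ωT=1.190583, cosh=1.796521, sinh=1.492477; start (x,ẋ)=(1.316426, 1.997700) → end (x,ẋ)=(2.648650, 5.376964)

1 0.5690 0.2488 0.4723
2 1.0320 0.4590 0.5727
3 1.6820 0.9042 1.1945
4 1.9540 1.3164 1.9977
5 2.3570 2.6486 5.3770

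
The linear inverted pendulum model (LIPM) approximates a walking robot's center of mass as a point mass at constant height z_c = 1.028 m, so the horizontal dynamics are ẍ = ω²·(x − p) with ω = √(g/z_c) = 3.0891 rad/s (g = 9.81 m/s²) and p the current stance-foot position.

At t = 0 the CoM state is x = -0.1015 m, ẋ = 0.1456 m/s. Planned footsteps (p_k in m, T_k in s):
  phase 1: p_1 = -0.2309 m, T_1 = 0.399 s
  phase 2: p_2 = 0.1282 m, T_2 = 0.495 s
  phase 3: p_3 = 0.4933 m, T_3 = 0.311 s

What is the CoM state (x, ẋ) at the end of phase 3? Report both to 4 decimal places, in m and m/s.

x = 1.4182, ẋ = 3.3743

phase 1: p=-0.2309, T=0.399, ωT=1.232551, cosh=1.860758, sinh=1.569210; start (x,ẋ)=(-0.101500, 0.145600) → end (x,ẋ)=(0.083844, 0.898186)
phase 2: p=0.1282, T=0.495, ωT=1.529105, cosh=2.415386, sinh=2.198657; start (x,ẋ)=(0.083844, 0.898186) → end (x,ẋ)=(0.660345, 1.868208)
phase 3: p=0.4933, T=0.311, ωT=0.960710, cosh=1.498086, sinh=1.115465; start (x,ẋ)=(0.660345, 1.868208) → end (x,ẋ)=(1.418153, 3.374338)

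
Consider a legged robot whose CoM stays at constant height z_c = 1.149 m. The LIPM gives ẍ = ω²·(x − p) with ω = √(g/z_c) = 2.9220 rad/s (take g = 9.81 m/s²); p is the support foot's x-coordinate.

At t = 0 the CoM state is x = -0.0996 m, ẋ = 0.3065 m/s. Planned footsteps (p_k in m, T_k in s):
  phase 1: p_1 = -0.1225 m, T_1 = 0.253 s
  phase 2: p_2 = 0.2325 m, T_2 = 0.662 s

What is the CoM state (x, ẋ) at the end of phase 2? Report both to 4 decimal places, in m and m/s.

phase 1: p=-0.1225, T=0.253, ωT=0.739266, cosh=1.285931, sinh=0.808467; start (x,ẋ)=(-0.099600, 0.306500) → end (x,ẋ)=(-0.008249, 0.448235)
phase 2: p=0.2325, T=0.662, ωT=1.934364, cosh=3.532079, sinh=3.387563; start (x,ẋ)=(-0.008249, 0.448235) → end (x,ẋ)=(-0.098191, -0.799841)

x = -0.0982, ẋ = -0.7998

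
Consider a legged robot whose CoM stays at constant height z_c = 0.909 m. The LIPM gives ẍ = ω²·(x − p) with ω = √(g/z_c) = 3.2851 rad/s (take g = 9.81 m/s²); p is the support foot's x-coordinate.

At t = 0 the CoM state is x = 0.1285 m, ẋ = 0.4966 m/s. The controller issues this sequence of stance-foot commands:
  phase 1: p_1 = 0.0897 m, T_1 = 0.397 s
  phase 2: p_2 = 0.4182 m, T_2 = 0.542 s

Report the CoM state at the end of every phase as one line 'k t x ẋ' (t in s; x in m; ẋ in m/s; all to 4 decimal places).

1 0.3970 0.4244 1.1998
2 0.9390 1.4899 3.7194

phase 1: p=0.0897, T=0.397, ωT=1.304185, cosh=1.978039, sinh=1.706645; start (x,ẋ)=(0.128500, 0.496600) → end (x,ẋ)=(0.424437, 1.199826)
phase 2: p=0.4182, T=0.542, ωT=1.780524, cosh=3.050758, sinh=2.882208; start (x,ẋ)=(0.424437, 1.199826) → end (x,ẋ)=(1.489904, 3.719433)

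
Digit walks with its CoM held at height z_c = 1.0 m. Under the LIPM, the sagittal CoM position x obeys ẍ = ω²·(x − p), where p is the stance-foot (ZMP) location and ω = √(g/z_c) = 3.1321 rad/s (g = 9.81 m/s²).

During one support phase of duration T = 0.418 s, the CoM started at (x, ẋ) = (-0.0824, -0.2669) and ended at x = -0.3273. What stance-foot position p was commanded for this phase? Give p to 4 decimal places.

ωT = 3.1321·0.418 = 1.309218; cosh(ωT) = 1.986654, sinh(ωT) = 1.716622
x(T) = p + (x₀−p)·cosh(ωT) + (ẋ₀/ω)·sinh(ωT) ⇒ p·(1 − cosh) = x(T) − x₀·cosh − (ẋ₀/ω)·sinh
numerator   = -0.3273 − (-0.0824)·1.986654 − (-0.2669/3.1321)·1.716622 = -0.017319
denominator = 1 − 1.986654 = -0.986654
p = -0.017319 / -0.986654 = 0.0176

p = 0.0176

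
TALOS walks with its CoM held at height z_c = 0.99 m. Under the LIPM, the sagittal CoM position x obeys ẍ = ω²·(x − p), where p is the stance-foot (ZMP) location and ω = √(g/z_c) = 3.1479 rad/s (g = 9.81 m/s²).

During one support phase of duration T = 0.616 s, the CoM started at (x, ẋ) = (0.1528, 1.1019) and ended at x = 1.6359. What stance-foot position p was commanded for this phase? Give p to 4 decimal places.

p = 0.0384

ωT = 3.1479·0.616 = 1.939106; cosh(ωT) = 3.548184, sinh(ωT) = 3.404351
x(T) = p + (x₀−p)·cosh(ωT) + (ẋ₀/ω)·sinh(ωT) ⇒ p·(1 − cosh) = x(T) − x₀·cosh − (ẋ₀/ω)·sinh
numerator   = 1.6359 − (0.1528)·3.548184 − (1.1019/3.1479)·3.404351 = -0.097932
denominator = 1 − 3.548184 = -2.548184
p = -0.097932 / -2.548184 = 0.0384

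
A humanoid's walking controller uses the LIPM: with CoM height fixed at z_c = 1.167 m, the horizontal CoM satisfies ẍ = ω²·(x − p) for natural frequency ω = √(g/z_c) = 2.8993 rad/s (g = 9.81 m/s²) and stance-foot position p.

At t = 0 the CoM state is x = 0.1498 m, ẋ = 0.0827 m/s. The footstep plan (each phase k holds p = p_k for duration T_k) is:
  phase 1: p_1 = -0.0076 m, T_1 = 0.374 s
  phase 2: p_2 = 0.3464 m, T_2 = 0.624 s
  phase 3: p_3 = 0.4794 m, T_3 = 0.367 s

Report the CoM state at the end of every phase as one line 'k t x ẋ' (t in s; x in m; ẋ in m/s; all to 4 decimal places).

1 0.3740 0.2891 0.7339
2 0.9980 0.9189 1.8072
3 1.3650 1.9878 4.5571

phase 1: p=-0.0076, T=0.374, ωT=1.084338, cosh=1.647804, sinh=1.309678; start (x,ẋ)=(0.149800, 0.082700) → end (x,ẋ)=(0.289122, 0.733945)
phase 2: p=0.3464, T=0.624, ωT=1.809163, cosh=3.134564, sinh=2.970773; start (x,ẋ)=(0.289122, 0.733945) → end (x,ẋ)=(0.918895, 1.807250)
phase 3: p=0.4794, T=0.367, ωT=1.064043, cosh=1.621561, sinh=1.276503; start (x,ẋ)=(0.918895, 1.807250) → end (x,ẋ)=(1.987764, 4.557123)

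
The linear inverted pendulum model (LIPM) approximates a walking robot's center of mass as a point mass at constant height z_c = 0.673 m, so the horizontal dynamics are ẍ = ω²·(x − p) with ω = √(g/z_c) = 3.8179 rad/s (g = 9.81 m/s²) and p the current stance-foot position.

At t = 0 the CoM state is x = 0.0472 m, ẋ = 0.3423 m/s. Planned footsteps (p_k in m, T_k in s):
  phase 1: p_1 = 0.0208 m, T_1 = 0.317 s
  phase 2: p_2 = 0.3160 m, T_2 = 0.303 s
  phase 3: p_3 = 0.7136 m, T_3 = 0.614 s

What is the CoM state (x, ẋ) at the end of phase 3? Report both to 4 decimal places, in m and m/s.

phase 1: p=0.0208, T=0.317, ωT=1.210274, cosh=1.826260, sinh=1.528145; start (x,ẋ)=(0.047200, 0.342300) → end (x,ẋ)=(0.206022, 0.779154)
phase 2: p=0.3160, T=0.303, ωT=1.156824, cosh=1.747150, sinh=1.432667; start (x,ẋ)=(0.206022, 0.779154) → end (x,ẋ)=(0.416229, 0.759742)
phase 3: p=0.7136, T=0.614, ωT=2.344191, cosh=5.260378, sinh=5.164453; start (x,ẋ)=(0.416229, 0.759742) → end (x,ẋ)=(0.177014, -1.866847)

x = 0.1770, ẋ = -1.8668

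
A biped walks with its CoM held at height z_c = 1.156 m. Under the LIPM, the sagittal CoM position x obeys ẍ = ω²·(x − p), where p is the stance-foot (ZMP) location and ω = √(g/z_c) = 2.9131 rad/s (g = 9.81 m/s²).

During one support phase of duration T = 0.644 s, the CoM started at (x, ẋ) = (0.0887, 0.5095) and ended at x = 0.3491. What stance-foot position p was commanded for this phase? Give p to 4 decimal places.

ωT = 2.9131·0.644 = 1.876036; cosh(ωT) = 3.340388, sinh(ωT) = 3.187192
x(T) = p + (x₀−p)·cosh(ωT) + (ẋ₀/ω)·sinh(ωT) ⇒ p·(1 − cosh) = x(T) − x₀·cosh − (ẋ₀/ω)·sinh
numerator   = 0.3491 − (0.0887)·3.340388 − (0.5095/2.9131)·3.187192 = -0.504631
denominator = 1 − 3.340388 = -2.340388
p = -0.504631 / -2.340388 = 0.2156

p = 0.2156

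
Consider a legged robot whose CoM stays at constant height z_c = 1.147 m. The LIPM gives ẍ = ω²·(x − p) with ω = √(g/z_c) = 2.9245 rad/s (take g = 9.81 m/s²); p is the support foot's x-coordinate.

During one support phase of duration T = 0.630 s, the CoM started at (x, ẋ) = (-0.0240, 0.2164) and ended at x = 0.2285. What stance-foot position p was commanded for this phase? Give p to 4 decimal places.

p = -0.0351

ωT = 2.9245·0.630 = 1.842435; cosh(ωT) = 3.235160, sinh(ωT) = 3.076729
x(T) = p + (x₀−p)·cosh(ωT) + (ẋ₀/ω)·sinh(ωT) ⇒ p·(1 − cosh) = x(T) − x₀·cosh − (ẋ₀/ω)·sinh
numerator   = 0.2285 − (-0.0240)·3.235160 − (0.2164/2.9245)·3.076729 = 0.078480
denominator = 1 − 3.235160 = -2.235160
p = 0.078480 / -2.235160 = -0.0351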